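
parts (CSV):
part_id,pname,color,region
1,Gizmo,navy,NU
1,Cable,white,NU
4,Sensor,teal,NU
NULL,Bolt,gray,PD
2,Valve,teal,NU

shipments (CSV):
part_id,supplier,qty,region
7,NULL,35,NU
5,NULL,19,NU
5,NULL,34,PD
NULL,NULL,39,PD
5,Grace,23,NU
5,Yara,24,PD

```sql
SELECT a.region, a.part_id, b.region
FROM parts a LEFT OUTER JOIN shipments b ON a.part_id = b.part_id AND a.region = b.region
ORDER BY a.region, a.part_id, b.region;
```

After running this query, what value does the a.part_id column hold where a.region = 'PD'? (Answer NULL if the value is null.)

NULL

LEFT JOIN keeps every row from `parts`; unmatched rows get NULL for `shipments`'s columns.
Matching on a.part_id = b.part_id AND a.region = b.region. A NULL in a compared column never satisfies the condition.
Matched pairs: 0; unmatched a rows kept: 5.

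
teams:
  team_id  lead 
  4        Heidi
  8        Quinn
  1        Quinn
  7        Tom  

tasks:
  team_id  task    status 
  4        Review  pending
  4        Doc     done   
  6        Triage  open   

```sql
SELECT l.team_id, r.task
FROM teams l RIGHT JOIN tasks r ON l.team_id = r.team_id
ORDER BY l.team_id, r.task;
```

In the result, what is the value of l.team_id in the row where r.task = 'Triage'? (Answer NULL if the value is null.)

NULL

RIGHT JOIN keeps every row from `tasks`; unmatched rows get NULL for `teams`'s columns.
Matching on l.team_id = r.team_id.
Matched pairs: 2; unmatched r rows kept: 1.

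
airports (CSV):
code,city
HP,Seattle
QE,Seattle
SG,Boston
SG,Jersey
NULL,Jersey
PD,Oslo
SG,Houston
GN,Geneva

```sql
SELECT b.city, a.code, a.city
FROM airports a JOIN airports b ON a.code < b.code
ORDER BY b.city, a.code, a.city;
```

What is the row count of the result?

INNER JOIN keeps only pairs where the ON condition holds.
Matching on a.code < b.code. A NULL in a compared column never satisfies the condition.
- a row (code=HP): matches 5 b row(s) → 5 output row(s).
- a row (code=QE): matches 3 b row(s) → 3 output row(s).
- a row (code=SG): no match → dropped.
- a row (code=SG): no match → dropped.
- a row (code=NULL): no match → dropped.
- a row (code=PD): matches 4 b row(s) → 4 output row(s).
- a row (code=SG): no match → dropped.
- a row (code=GN): matches 6 b row(s) → 6 output row(s).
Total: 18 rows.

18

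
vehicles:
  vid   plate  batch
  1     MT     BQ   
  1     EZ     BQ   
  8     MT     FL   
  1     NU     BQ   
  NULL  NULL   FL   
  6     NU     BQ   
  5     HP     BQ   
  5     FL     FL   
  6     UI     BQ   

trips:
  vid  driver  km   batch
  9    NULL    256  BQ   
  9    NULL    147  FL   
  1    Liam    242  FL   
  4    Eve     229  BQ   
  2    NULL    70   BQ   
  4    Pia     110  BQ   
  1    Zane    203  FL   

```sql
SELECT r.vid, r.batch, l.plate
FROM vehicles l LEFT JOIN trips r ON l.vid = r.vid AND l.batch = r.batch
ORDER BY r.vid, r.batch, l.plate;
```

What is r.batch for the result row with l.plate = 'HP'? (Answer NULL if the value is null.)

LEFT JOIN keeps every row from `vehicles`; unmatched rows get NULL for `trips`'s columns.
Matching on l.vid = r.vid AND l.batch = r.batch. A NULL in a compared column never satisfies the condition.
Matched pairs: 0; unmatched l rows kept: 9.

NULL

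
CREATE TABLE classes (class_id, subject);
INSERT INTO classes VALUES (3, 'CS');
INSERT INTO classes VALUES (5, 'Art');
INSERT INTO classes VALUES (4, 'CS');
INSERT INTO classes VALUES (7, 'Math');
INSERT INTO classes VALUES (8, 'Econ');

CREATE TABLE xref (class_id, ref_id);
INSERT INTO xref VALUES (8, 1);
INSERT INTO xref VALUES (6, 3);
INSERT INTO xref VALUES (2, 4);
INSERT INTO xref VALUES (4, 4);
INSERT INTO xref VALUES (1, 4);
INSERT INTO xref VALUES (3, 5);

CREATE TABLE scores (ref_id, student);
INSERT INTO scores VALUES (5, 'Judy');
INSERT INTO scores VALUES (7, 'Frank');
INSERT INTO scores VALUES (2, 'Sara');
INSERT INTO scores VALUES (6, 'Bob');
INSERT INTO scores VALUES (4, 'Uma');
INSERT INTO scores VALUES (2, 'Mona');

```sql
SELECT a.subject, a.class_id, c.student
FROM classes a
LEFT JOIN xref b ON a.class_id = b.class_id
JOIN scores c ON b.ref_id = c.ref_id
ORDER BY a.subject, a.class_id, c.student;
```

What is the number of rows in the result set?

2

Evaluate left to right. First `classes a LEFT JOIN xref b` on class_id: 5 row(s).
Then INNER JOIN `scores c` on ref_id: keep only rows whose b.ref_id appears in c.
Result: 2 row(s).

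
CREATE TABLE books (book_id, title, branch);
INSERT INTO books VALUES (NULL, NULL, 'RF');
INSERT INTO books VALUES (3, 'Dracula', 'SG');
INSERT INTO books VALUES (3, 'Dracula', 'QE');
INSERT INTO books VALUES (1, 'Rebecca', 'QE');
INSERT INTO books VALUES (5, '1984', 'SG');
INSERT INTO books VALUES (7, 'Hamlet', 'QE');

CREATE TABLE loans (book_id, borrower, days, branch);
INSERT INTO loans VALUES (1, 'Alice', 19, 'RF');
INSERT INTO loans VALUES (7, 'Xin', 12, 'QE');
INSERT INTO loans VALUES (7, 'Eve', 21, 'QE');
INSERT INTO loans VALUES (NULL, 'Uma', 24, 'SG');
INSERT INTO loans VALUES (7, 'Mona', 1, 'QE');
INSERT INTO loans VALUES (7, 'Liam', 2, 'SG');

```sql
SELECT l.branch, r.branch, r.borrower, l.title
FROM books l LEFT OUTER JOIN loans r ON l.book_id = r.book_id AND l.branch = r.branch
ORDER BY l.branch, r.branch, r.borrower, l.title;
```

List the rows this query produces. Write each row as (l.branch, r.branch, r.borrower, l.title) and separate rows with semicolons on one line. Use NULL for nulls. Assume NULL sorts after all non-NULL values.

LEFT JOIN keeps every row from `books`; unmatched rows get NULL for `loans`'s columns.
Matching on l.book_id = r.book_id AND l.branch = r.branch. A NULL in a compared column never satisfies the condition.
- l row (book_id=NULL, branch=RF): no match → kept, r columns NULL.
- l row (book_id=3, branch=SG): no match → kept, r columns NULL.
- l row (book_id=3, branch=QE): no match → kept, r columns NULL.
- l row (book_id=1, branch=QE): no match → kept, r columns NULL.
- l row (book_id=5, branch=SG): no match → kept, r columns NULL.
- l row (book_id=7, branch=QE): matches 3 r row(s) → 3 output row(s).
After projecting and ordering:
l.branch | r.branch | r.borrower | l.title
QE | QE | Eve | Hamlet
QE | QE | Mona | Hamlet
QE | QE | Xin | Hamlet
QE | NULL | NULL | Dracula
QE | NULL | NULL | Rebecca
RF | NULL | NULL | NULL
SG | NULL | NULL | 1984
SG | NULL | NULL | Dracula

(QE, QE, Eve, Hamlet); (QE, QE, Mona, Hamlet); (QE, QE, Xin, Hamlet); (QE, NULL, NULL, Dracula); (QE, NULL, NULL, Rebecca); (RF, NULL, NULL, NULL); (SG, NULL, NULL, 1984); (SG, NULL, NULL, Dracula)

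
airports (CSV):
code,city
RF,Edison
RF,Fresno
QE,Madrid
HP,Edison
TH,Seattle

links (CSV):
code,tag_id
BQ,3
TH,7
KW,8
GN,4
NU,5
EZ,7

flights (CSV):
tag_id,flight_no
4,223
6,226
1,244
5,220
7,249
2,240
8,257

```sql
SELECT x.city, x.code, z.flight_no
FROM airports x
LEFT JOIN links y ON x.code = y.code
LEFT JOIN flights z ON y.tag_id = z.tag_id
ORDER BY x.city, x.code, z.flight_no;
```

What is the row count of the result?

5

Evaluate left to right. First `airports x LEFT JOIN links y` on code: 5 row(s).
Then LEFT JOIN `flights z` on tag_id: each of those 5 rows is kept; rows whose y.tag_id has no match in z get NULL for z's columns.
Result: 5 row(s).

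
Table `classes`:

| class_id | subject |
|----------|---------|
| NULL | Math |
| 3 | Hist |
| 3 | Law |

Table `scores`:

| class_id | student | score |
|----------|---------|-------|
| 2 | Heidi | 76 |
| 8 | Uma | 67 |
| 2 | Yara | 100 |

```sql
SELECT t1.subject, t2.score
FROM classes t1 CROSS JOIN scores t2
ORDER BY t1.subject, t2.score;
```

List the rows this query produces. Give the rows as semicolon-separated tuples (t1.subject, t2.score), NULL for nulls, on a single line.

CROSS JOIN pairs every row of `classes` with every row of `scores`: 3 × 3 = 9 rows.
After projecting and ordering:
t1.subject | t2.score
Hist | 67
Hist | 76
Hist | 100
Law | 67
Law | 76
Law | 100
Math | 67
Math | 76
Math | 100

(Hist, 67); (Hist, 76); (Hist, 100); (Law, 67); (Law, 76); (Law, 100); (Math, 67); (Math, 76); (Math, 100)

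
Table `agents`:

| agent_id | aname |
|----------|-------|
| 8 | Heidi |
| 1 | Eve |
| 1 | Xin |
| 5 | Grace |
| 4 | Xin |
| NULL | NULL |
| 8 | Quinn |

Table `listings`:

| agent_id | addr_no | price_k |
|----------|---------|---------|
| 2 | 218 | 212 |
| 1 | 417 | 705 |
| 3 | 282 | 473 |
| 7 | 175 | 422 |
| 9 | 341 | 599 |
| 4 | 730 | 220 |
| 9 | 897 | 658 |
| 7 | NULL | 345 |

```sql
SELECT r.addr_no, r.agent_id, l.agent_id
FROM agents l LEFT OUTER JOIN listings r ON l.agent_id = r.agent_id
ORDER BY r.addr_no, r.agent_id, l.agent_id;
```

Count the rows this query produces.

LEFT JOIN keeps every row from `agents`; unmatched rows get NULL for `listings`'s columns.
Matching on l.agent_id = r.agent_id. A NULL in a compared column never satisfies the condition.
Matched pairs: 3; unmatched l rows kept: 4.
Total: 3 matched + 4 padded = 7 rows.

7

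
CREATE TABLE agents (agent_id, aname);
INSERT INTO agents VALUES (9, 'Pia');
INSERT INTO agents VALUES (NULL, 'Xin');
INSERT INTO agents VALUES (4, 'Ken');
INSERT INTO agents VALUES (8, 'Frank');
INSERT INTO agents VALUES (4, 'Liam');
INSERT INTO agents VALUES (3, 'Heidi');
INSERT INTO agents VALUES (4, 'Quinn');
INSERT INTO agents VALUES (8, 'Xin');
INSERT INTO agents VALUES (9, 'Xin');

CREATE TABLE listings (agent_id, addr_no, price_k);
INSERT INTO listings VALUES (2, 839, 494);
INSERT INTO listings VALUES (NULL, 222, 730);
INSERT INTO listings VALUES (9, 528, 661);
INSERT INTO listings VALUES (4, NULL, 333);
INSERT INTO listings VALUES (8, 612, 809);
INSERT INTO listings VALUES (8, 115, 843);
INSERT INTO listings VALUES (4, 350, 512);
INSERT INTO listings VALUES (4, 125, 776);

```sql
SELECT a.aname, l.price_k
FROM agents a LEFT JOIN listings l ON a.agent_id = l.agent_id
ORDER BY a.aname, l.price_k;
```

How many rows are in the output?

17

LEFT JOIN keeps every row from `agents`; unmatched rows get NULL for `listings`'s columns.
Matching on a.agent_id = l.agent_id. A NULL in a compared column never satisfies the condition.
Matched pairs: 15; unmatched a rows kept: 2.
Total: 15 matched + 2 padded = 17 rows.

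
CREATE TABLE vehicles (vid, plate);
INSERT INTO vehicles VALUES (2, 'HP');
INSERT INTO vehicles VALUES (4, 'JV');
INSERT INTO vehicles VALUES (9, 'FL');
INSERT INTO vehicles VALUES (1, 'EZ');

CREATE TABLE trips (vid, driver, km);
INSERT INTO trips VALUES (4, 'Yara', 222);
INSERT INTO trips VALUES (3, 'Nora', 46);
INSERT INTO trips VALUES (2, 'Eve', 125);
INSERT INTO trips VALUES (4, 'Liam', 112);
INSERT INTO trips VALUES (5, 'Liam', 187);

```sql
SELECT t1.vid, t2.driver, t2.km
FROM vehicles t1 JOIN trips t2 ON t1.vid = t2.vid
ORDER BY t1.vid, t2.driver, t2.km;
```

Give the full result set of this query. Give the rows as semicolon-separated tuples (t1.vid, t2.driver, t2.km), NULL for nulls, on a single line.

(2, Eve, 125); (4, Liam, 112); (4, Yara, 222)

INNER JOIN keeps only pairs where the ON condition holds.
Matching on t1.vid = t2.vid.
Matched pairs: 3.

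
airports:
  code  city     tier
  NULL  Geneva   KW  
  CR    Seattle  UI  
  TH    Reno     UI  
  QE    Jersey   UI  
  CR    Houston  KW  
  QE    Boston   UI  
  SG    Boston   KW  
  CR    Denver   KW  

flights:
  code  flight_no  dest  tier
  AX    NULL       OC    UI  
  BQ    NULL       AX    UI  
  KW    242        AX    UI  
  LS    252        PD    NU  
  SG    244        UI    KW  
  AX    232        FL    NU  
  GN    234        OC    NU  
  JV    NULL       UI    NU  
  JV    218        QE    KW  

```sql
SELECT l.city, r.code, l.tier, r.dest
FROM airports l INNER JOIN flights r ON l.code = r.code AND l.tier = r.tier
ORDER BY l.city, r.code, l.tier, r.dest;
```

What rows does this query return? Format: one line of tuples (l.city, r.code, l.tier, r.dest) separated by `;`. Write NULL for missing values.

(Boston, SG, KW, UI)

INNER JOIN keeps only pairs where the ON condition holds.
Matching on l.code = r.code AND l.tier = r.tier. A NULL in a compared column never satisfies the condition.
- l (code=NULL, tier=KW) has no partner → excluded.
- l (code=CR, tier=UI) has no partner → excluded.
- l (code=TH, tier=UI) has no partner → excluded.
- l (code=QE, tier=UI) has no partner → excluded.
- l (code=CR, tier=KW) has no partner → excluded.
- l (code=QE, tier=UI) has no partner → excluded.
- l (code=SG, tier=KW) pairs with 1 row(s) of r.
- l (code=CR, tier=KW) has no partner → excluded.
After projecting and ordering:
l.city | r.code | l.tier | r.dest
Boston | SG | KW | UI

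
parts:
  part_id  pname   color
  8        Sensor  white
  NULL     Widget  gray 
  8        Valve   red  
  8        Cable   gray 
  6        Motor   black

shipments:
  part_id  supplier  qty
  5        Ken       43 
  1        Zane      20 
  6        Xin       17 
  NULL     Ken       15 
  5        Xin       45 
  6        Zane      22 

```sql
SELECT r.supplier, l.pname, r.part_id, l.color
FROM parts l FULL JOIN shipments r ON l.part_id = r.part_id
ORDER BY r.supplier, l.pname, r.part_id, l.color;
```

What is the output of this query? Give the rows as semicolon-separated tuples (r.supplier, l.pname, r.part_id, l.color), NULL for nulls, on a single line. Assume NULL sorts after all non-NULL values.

(Ken, NULL, 5, NULL); (Ken, NULL, NULL, NULL); (Xin, Motor, 6, black); (Xin, NULL, 5, NULL); (Zane, Motor, 6, black); (Zane, NULL, 1, NULL); (NULL, Cable, NULL, gray); (NULL, Sensor, NULL, white); (NULL, Valve, NULL, red); (NULL, Widget, NULL, gray)

FULL OUTER JOIN keeps every row from both sides; unmatched rows get NULL for the other side's columns.
Matching on l.part_id = r.part_id. A NULL in a compared column never satisfies the condition.
- l[0] part_id=8 → no match; kept with NULLs on the r side.
- l[1] part_id=NULL → no match; kept with NULLs on the r side.
- l[2] part_id=8 → no match; kept with NULLs on the r side.
- l[3] part_id=8 → no match; kept with NULLs on the r side.
- l[4] part_id=6 → 2 match(es) in r → 2 row(s).
- plus 4 unmatched r row(s), each kept with NULL l columns.
After projecting and ordering:
r.supplier | l.pname | r.part_id | l.color
Ken | NULL | 5 | NULL
Ken | NULL | NULL | NULL
Xin | Motor | 6 | black
Xin | NULL | 5 | NULL
Zane | Motor | 6 | black
Zane | NULL | 1 | NULL
NULL | Cable | NULL | gray
NULL | Sensor | NULL | white
NULL | Valve | NULL | red
NULL | Widget | NULL | gray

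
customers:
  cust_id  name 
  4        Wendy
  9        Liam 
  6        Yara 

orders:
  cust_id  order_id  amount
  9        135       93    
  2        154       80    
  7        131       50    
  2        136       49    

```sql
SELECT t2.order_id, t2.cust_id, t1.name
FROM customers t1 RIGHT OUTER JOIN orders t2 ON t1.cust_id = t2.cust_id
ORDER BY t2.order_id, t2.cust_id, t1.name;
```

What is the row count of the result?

RIGHT JOIN keeps every row from `orders`; unmatched rows get NULL for `customers`'s columns.
Matching on t1.cust_id = t2.cust_id.
- t1[0] cust_id=4 → no match.
- t1[1] cust_id=9 → 1 match(es) in t2 → 1 row(s).
- t1[2] cust_id=6 → no match.
- 3 row(s) from t2 found no t1 partner → padded with NULL.
Total: 1 matched + 3 padded = 4 rows.

4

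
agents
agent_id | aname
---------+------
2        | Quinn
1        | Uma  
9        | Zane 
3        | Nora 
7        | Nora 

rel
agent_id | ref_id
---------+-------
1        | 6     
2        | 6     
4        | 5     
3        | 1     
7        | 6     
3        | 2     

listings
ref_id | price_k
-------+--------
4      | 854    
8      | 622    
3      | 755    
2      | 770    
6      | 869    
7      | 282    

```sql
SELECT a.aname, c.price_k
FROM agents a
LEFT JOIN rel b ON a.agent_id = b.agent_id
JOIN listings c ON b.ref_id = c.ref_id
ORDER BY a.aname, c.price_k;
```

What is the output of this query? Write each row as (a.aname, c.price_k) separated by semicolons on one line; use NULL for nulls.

Step 1 — a LEFT JOIN b on agent_id → 6 row(s).
Then INNER JOIN `listings c` on ref_id: keep only rows whose b.ref_id appears in c.

(Nora, 770); (Nora, 869); (Quinn, 869); (Uma, 869)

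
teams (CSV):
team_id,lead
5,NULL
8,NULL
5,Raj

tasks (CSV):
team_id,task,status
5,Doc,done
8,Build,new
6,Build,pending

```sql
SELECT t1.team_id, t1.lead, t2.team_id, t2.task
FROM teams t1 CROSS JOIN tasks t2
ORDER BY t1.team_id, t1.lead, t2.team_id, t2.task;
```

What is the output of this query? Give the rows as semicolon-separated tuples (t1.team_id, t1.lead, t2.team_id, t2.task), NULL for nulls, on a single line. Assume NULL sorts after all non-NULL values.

CROSS JOIN pairs every row of `teams` with every row of `tasks`: 3 × 3 = 9 rows.

(5, Raj, 5, Doc); (5, Raj, 6, Build); (5, Raj, 8, Build); (5, NULL, 5, Doc); (5, NULL, 6, Build); (5, NULL, 8, Build); (8, NULL, 5, Doc); (8, NULL, 6, Build); (8, NULL, 8, Build)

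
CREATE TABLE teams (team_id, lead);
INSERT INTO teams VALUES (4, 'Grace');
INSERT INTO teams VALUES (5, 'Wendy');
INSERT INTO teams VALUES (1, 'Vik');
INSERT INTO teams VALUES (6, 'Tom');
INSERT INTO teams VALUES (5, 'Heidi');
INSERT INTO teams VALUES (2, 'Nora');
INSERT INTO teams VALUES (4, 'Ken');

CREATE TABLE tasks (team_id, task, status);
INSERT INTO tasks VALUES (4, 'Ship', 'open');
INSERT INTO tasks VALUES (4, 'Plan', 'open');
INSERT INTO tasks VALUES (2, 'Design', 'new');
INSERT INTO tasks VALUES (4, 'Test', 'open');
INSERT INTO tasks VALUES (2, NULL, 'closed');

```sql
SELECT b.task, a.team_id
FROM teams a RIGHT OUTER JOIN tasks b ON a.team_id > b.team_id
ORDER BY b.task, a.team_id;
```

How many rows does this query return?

19

RIGHT JOIN keeps every row from `tasks`; unmatched rows get NULL for `teams`'s columns.
Matching on a.team_id > b.team_id.
- a row (team_id=4): matches 2 b row(s) → 2 output row(s).
- a row (team_id=5): matches 5 b row(s) → 5 output row(s).
- a row (team_id=1): no match.
- a row (team_id=6): matches 5 b row(s) → 5 output row(s).
- a row (team_id=5): matches 5 b row(s) → 5 output row(s).
- a row (team_id=2): no match.
- a row (team_id=4): matches 2 b row(s) → 2 output row(s).
- every b row matched at least one a row.
Total: 19 rows.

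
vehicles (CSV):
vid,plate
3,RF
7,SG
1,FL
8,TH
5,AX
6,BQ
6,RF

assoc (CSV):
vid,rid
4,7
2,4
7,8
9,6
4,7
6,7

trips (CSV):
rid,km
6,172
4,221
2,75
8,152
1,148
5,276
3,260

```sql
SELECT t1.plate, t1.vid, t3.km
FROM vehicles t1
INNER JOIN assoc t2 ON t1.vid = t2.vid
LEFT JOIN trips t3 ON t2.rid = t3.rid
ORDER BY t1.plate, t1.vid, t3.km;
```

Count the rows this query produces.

3

Evaluate left to right. First `vehicles t1 INNER JOIN assoc t2` on vid: 3 row(s).
Then LEFT JOIN `trips t3` on rid: each of those 3 rows is kept; rows whose t2.rid has no match in t3 get NULL for t3's columns.
Result: 3 row(s).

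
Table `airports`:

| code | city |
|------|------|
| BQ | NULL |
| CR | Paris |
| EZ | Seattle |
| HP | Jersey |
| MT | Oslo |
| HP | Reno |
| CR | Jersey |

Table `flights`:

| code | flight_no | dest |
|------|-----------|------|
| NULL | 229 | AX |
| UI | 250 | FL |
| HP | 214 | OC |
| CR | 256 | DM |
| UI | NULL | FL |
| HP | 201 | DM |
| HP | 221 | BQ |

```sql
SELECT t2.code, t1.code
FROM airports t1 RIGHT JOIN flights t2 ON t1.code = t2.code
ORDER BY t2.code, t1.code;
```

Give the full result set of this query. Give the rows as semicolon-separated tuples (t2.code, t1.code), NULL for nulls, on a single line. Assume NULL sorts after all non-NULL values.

RIGHT JOIN keeps every row from `flights`; unmatched rows get NULL for `airports`'s columns.
Matching on t1.code = t2.code. A NULL in a compared column never satisfies the condition.
- t1 row (code=BQ): no match.
- t1 row (code=CR): matches 1 t2 row(s) → 1 output row(s).
- t1 row (code=EZ): no match.
- t1 row (code=HP): matches 3 t2 row(s) → 3 output row(s).
- t1 row (code=MT): no match.
- t1 row (code=HP): matches 3 t2 row(s) → 3 output row(s).
- t1 row (code=CR): matches 1 t2 row(s) → 1 output row(s).
- plus 3 unmatched t2 row(s), each kept with NULL t1 columns.

(CR, CR); (CR, CR); (HP, HP); (HP, HP); (HP, HP); (HP, HP); (HP, HP); (HP, HP); (UI, NULL); (UI, NULL); (NULL, NULL)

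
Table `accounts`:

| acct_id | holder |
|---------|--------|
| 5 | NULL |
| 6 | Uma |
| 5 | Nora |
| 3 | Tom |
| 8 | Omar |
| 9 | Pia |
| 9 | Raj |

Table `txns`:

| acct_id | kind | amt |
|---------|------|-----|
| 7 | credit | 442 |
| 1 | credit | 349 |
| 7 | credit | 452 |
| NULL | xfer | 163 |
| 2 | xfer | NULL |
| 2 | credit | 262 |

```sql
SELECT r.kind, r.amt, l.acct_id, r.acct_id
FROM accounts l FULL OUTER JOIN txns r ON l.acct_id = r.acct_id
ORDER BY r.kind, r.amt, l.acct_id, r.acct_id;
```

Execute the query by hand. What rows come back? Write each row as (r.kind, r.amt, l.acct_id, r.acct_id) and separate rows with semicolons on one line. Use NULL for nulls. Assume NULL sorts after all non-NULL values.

(credit, 262, NULL, 2); (credit, 349, NULL, 1); (credit, 442, NULL, 7); (credit, 452, NULL, 7); (xfer, 163, NULL, NULL); (xfer, NULL, NULL, 2); (NULL, NULL, 3, NULL); (NULL, NULL, 5, NULL); (NULL, NULL, 5, NULL); (NULL, NULL, 6, NULL); (NULL, NULL, 8, NULL); (NULL, NULL, 9, NULL); (NULL, NULL, 9, NULL)

FULL OUTER JOIN keeps every row from both sides; unmatched rows get NULL for the other side's columns.
Matching on l.acct_id = r.acct_id. A NULL in a compared column never satisfies the condition.
Matched pairs: 0; unmatched l rows kept: 7; unmatched r rows kept: 6.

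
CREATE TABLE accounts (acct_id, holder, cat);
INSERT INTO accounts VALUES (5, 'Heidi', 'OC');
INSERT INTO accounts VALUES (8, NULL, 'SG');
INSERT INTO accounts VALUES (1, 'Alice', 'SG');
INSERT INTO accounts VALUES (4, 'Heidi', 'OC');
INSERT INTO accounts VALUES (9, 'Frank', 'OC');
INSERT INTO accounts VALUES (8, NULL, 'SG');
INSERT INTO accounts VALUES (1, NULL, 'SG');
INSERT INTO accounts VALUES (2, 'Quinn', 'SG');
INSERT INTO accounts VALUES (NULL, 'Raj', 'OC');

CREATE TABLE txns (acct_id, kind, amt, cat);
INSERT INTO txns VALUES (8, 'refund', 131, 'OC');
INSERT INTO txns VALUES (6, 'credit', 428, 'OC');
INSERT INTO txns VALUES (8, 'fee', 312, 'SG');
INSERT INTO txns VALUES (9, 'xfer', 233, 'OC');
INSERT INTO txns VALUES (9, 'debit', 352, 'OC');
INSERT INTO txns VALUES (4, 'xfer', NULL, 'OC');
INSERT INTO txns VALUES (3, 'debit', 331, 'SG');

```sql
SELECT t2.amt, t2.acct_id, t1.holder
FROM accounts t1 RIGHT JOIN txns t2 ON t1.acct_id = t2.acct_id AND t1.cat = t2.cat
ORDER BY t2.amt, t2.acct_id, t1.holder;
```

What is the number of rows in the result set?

8

RIGHT JOIN keeps every row from `txns`; unmatched rows get NULL for `accounts`'s columns.
Matching on t1.acct_id = t2.acct_id AND t1.cat = t2.cat. A NULL in a compared column never satisfies the condition.
Matched pairs: 5; unmatched t2 rows kept: 3.
Total: 5 matched + 3 padded = 8 rows.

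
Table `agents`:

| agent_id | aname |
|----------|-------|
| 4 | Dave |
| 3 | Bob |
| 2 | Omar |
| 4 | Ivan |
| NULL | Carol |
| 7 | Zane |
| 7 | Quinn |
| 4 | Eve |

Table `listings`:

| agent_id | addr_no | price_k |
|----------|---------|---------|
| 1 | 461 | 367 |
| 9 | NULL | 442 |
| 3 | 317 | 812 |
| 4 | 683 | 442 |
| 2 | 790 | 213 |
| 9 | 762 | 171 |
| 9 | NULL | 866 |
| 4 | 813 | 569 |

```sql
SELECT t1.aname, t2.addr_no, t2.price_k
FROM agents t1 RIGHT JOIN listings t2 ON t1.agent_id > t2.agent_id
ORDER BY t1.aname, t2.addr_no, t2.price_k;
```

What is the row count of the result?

RIGHT JOIN keeps every row from `listings`; unmatched rows get NULL for `agents`'s columns.
Matching on t1.agent_id > t2.agent_id. A NULL in a compared column never satisfies the condition.
- t1 (agent_id=4) pairs with 3 row(s) of t2.
- t1 (agent_id=3) pairs with 2 row(s) of t2.
- t1 (agent_id=2) pairs with 1 row(s) of t2.
- t1 (agent_id=4) pairs with 3 row(s) of t2.
- t1 (agent_id=NULL) has no partner in t2.
- t1 (agent_id=7) pairs with 5 row(s) of t2.
- t1 (agent_id=7) pairs with 5 row(s) of t2.
- t1 (agent_id=4) pairs with 3 row(s) of t2.
- 3 row(s) from t2 found no t1 partner → padded with NULL.
Total: 22 matched + 3 padded = 25 rows.

25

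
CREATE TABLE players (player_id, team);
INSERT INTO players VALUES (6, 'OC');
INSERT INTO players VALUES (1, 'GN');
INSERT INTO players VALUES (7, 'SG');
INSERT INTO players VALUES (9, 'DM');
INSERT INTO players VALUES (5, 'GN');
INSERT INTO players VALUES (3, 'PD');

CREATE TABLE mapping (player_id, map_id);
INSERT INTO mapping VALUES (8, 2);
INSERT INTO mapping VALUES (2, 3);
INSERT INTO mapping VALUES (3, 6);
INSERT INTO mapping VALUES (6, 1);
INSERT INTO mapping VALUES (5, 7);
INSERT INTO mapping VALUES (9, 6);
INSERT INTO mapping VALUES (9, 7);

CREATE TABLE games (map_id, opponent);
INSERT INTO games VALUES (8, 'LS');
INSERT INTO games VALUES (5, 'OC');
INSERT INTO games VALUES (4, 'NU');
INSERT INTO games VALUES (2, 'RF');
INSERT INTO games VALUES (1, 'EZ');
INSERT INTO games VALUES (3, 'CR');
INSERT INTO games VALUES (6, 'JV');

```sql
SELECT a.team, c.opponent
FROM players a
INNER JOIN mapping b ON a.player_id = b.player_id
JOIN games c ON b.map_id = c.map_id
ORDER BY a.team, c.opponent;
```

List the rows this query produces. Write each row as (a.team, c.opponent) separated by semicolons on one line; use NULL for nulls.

(DM, JV); (OC, EZ); (PD, JV)

Step 1 — a INNER JOIN b on player_id → 5 row(s).
Then INNER JOIN `games c` on map_id: keep only rows whose b.map_id appears in c.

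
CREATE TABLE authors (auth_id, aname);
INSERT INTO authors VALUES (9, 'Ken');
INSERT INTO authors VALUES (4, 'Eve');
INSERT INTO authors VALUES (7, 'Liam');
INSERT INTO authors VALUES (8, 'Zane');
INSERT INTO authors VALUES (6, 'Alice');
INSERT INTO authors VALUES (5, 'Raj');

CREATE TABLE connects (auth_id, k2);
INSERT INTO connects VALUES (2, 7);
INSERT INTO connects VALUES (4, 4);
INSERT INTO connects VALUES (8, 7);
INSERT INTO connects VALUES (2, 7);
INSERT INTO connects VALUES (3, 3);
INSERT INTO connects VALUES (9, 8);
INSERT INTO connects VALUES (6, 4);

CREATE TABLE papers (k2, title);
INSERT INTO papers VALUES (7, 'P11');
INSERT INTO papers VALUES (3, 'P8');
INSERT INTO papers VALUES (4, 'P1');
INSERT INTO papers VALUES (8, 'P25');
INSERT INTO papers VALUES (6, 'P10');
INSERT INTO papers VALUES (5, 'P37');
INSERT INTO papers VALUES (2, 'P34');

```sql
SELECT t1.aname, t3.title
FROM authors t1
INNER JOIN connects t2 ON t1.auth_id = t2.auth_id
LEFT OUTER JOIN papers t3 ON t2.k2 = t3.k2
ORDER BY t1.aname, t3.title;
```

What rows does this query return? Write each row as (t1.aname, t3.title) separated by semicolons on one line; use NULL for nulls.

(Alice, P1); (Eve, P1); (Ken, P25); (Zane, P11)

Evaluate left to right. First `authors t1 INNER JOIN connects t2` on auth_id: 4 row(s).
Then LEFT JOIN `papers t3` on k2: each of those 4 rows is kept; rows whose t2.k2 has no match in t3 get NULL for t3's columns.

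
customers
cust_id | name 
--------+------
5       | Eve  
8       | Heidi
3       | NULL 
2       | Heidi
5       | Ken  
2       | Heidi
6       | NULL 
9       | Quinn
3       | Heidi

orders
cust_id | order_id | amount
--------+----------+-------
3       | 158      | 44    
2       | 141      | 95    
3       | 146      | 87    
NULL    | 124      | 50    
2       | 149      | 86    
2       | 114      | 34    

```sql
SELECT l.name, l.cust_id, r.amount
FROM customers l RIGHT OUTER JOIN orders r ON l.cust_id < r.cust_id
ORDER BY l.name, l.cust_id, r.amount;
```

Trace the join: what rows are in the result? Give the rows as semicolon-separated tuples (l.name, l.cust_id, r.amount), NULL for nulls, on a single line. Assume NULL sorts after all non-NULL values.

(Heidi, 2, 44); (Heidi, 2, 44); (Heidi, 2, 87); (Heidi, 2, 87); (NULL, NULL, 34); (NULL, NULL, 50); (NULL, NULL, 86); (NULL, NULL, 95)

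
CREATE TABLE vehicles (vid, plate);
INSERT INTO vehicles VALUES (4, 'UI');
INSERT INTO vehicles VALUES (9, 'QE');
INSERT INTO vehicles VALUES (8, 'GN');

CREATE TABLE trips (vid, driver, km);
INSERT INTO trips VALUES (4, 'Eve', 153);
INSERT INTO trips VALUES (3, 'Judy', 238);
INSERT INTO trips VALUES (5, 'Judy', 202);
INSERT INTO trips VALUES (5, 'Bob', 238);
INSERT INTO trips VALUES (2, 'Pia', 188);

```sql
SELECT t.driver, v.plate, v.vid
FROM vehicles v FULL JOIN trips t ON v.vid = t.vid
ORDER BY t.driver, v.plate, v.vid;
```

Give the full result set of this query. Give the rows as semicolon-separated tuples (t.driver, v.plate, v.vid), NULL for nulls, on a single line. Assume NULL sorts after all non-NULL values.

(Bob, NULL, NULL); (Eve, UI, 4); (Judy, NULL, NULL); (Judy, NULL, NULL); (Pia, NULL, NULL); (NULL, GN, 8); (NULL, QE, 9)

FULL OUTER JOIN keeps every row from both sides; unmatched rows get NULL for the other side's columns.
Matching on v.vid = t.vid.
- v (vid=4) pairs with 1 row(s) of t.
- v (vid=9) has no partner → padded with NULL.
- v (vid=8) has no partner → padded with NULL.
- 4 t row(s) had no v match → kept, v columns NULL.
After projecting and ordering:
t.driver | v.plate | v.vid
Bob | NULL | NULL
Eve | UI | 4
Judy | NULL | NULL
Judy | NULL | NULL
Pia | NULL | NULL
NULL | GN | 8
NULL | QE | 9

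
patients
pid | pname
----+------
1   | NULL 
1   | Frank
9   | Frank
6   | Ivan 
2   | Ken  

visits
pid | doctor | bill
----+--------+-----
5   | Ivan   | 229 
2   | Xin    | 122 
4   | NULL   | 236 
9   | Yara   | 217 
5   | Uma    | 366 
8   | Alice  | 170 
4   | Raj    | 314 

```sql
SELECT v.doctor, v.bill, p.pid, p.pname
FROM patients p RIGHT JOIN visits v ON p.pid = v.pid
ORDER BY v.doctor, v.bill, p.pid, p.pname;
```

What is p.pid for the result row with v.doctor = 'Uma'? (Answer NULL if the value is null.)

RIGHT JOIN keeps every row from `visits`; unmatched rows get NULL for `patients`'s columns.
Matching on p.pid = v.pid.
Matched pairs: 2; unmatched v rows kept: 5.

NULL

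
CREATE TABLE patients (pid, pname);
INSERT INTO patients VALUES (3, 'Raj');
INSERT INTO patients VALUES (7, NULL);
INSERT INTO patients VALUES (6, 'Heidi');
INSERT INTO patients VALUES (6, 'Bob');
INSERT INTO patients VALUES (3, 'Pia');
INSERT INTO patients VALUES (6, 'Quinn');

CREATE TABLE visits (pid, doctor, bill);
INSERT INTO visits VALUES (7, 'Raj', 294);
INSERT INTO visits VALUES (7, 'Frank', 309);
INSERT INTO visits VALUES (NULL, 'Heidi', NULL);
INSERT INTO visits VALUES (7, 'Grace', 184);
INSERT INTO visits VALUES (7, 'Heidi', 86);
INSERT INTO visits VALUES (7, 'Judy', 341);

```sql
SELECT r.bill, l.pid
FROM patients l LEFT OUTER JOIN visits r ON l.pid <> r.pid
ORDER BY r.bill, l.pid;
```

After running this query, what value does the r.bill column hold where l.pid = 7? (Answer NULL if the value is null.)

LEFT JOIN keeps every row from `patients`; unmatched rows get NULL for `visits`'s columns.
Matching on l.pid <> r.pid. A NULL in a compared column never satisfies the condition.
- l row (pid=3): matches 5 r row(s) → 5 output row(s).
- l row (pid=7): no match → kept, r columns NULL.
- l row (pid=6): matches 5 r row(s) → 5 output row(s).
- l row (pid=6): matches 5 r row(s) → 5 output row(s).
- l row (pid=3): matches 5 r row(s) → 5 output row(s).
- l row (pid=6): matches 5 r row(s) → 5 output row(s).

NULL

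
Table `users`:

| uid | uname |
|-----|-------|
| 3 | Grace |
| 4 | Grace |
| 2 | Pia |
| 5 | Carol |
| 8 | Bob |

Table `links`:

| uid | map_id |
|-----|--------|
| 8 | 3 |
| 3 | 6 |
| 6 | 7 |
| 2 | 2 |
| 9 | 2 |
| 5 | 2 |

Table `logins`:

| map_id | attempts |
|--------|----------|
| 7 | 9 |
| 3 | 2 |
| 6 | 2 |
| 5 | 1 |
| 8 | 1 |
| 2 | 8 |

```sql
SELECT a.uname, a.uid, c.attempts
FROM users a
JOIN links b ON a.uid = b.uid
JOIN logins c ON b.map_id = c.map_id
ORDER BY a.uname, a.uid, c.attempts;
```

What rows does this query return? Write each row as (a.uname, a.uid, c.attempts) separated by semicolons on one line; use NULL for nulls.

(Bob, 8, 2); (Carol, 5, 8); (Grace, 3, 2); (Pia, 2, 8)

Evaluate left to right. First `users a INNER JOIN links b` on uid: 4 row(s).
Then INNER JOIN `logins c` on map_id: keep only rows whose b.map_id appears in c.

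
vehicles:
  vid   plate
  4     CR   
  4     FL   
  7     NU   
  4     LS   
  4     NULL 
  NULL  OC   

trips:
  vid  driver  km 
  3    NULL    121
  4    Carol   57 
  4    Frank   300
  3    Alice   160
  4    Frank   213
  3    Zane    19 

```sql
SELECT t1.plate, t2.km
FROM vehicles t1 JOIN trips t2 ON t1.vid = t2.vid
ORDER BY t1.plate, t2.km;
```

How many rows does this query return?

12

INNER JOIN keeps only pairs where the ON condition holds.
Matching on t1.vid = t2.vid. A NULL in a compared column never satisfies the condition.
- t1 row (vid=4): matches 3 t2 row(s) → 3 output row(s).
- t1 row (vid=4): matches 3 t2 row(s) → 3 output row(s).
- t1 row (vid=7): no match → dropped.
- t1 row (vid=4): matches 3 t2 row(s) → 3 output row(s).
- t1 row (vid=4): matches 3 t2 row(s) → 3 output row(s).
- t1 row (vid=NULL): no match → dropped.
Total: 12 rows.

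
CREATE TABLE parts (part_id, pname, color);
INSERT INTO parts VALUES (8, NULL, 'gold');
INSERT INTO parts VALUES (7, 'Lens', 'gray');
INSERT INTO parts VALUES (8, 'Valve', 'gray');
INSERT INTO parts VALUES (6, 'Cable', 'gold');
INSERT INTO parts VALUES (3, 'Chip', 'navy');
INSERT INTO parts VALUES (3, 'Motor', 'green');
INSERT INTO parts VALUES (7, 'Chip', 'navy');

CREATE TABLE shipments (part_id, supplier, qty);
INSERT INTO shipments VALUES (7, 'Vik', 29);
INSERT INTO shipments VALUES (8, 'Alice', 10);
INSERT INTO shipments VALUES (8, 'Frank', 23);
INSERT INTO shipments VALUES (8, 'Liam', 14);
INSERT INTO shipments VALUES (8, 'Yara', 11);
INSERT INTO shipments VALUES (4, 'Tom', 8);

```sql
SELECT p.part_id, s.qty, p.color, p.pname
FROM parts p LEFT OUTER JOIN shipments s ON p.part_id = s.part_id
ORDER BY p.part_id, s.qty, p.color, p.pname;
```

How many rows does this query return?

LEFT JOIN keeps every row from `parts`; unmatched rows get NULL for `shipments`'s columns.
Matching on p.part_id = s.part_id.
Matched pairs: 10; unmatched p rows kept: 3.
Total: 10 matched + 3 padded = 13 rows.

13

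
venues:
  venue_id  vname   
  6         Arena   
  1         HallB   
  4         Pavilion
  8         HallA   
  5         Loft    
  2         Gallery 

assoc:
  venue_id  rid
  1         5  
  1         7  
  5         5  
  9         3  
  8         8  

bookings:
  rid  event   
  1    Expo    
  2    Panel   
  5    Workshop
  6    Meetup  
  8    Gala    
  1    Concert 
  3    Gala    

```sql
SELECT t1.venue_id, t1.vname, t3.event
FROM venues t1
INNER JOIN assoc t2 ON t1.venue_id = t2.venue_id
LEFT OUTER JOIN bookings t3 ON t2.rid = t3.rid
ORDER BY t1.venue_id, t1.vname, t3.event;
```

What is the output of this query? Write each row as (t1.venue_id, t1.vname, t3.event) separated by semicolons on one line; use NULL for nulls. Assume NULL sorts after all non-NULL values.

Joins associate left-to-right: venues INNER JOIN assoc on venue_id gives 4 intermediate row(s).
Then LEFT JOIN `bookings t3` on rid: each of those 4 rows is kept; rows whose t2.rid has no match in t3 get NULL for t3's columns.

(1, HallB, Workshop); (1, HallB, NULL); (5, Loft, Workshop); (8, HallA, Gala)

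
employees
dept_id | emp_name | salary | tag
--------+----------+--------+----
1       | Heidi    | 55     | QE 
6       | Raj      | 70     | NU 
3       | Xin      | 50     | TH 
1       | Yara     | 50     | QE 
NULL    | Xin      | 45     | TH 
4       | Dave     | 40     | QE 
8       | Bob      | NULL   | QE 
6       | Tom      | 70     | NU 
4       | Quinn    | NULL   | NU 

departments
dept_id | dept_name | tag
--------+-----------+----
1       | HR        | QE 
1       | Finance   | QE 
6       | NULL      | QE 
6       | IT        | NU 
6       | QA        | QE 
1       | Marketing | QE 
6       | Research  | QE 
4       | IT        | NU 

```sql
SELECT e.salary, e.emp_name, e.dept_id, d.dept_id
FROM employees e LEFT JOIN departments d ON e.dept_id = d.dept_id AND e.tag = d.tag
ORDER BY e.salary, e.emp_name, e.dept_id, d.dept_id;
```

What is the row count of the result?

13

LEFT JOIN keeps every row from `employees`; unmatched rows get NULL for `departments`'s columns.
Matching on e.dept_id = d.dept_id AND e.tag = d.tag. A NULL in a compared column never satisfies the condition.
- e[0] dept_id=1, tag=QE → 3 match(es) in d → 3 row(s).
- e[1] dept_id=6, tag=NU → 1 match(es) in d → 1 row(s).
- e[2] dept_id=3, tag=TH → no match; kept with NULLs on the d side.
- e[3] dept_id=1, tag=QE → 3 match(es) in d → 3 row(s).
- e[4] dept_id=NULL, tag=TH → no match; kept with NULLs on the d side.
- e[5] dept_id=4, tag=QE → no match; kept with NULLs on the d side.
- e[6] dept_id=8, tag=QE → no match; kept with NULLs on the d side.
- e[7] dept_id=6, tag=NU → 1 match(es) in d → 1 row(s).
- e[8] dept_id=4, tag=NU → 1 match(es) in d → 1 row(s).
Total: 9 matched + 4 padded = 13 rows.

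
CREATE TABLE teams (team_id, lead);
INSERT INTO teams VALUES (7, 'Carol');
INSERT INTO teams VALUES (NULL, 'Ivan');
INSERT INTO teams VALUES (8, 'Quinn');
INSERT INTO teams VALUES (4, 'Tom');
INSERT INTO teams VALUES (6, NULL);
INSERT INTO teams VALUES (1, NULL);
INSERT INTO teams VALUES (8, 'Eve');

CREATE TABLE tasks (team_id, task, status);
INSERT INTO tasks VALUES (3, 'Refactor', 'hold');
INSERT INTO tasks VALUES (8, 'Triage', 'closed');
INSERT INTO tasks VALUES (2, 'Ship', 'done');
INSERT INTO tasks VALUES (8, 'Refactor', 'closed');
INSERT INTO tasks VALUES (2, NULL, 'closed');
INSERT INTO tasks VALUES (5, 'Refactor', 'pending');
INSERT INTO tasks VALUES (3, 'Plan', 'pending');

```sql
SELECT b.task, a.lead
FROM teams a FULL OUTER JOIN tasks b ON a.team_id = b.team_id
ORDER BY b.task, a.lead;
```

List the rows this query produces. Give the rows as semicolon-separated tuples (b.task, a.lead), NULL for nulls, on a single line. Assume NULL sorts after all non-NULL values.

FULL OUTER JOIN keeps every row from both sides; unmatched rows get NULL for the other side's columns.
Matching on a.team_id = b.team_id. A NULL in a compared column never satisfies the condition.
Matched pairs: 4; unmatched a rows kept: 5; unmatched b rows kept: 5.

(Plan, NULL); (Refactor, Eve); (Refactor, Quinn); (Refactor, NULL); (Refactor, NULL); (Ship, NULL); (Triage, Eve); (Triage, Quinn); (NULL, Carol); (NULL, Ivan); (NULL, Tom); (NULL, NULL); (NULL, NULL); (NULL, NULL)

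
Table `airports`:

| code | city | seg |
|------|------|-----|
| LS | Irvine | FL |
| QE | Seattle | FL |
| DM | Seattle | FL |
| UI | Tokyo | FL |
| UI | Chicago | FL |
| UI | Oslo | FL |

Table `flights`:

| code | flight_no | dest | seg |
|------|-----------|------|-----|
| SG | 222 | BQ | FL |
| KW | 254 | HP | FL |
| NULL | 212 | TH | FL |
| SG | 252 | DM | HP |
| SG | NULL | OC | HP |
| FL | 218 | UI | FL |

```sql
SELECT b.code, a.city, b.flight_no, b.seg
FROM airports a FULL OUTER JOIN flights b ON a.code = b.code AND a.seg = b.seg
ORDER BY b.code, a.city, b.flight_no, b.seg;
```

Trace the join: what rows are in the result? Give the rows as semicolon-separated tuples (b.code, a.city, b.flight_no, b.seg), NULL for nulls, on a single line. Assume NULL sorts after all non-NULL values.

FULL OUTER JOIN keeps every row from both sides; unmatched rows get NULL for the other side's columns.
Matching on a.code = b.code AND a.seg = b.seg. A NULL in a compared column never satisfies the condition.
- a[0] code=LS, seg=FL → no match; kept with NULLs on the b side.
- a[1] code=QE, seg=FL → no match; kept with NULLs on the b side.
- a[2] code=DM, seg=FL → no match; kept with NULLs on the b side.
- a[3] code=UI, seg=FL → no match; kept with NULLs on the b side.
- a[4] code=UI, seg=FL → no match; kept with NULLs on the b side.
- a[5] code=UI, seg=FL → no match; kept with NULLs on the b side.
- 6 row(s) from b found no a partner → padded with NULL.

(FL, NULL, 218, FL); (KW, NULL, 254, FL); (SG, NULL, 222, FL); (SG, NULL, 252, HP); (SG, NULL, NULL, HP); (NULL, Chicago, NULL, NULL); (NULL, Irvine, NULL, NULL); (NULL, Oslo, NULL, NULL); (NULL, Seattle, NULL, NULL); (NULL, Seattle, NULL, NULL); (NULL, Tokyo, NULL, NULL); (NULL, NULL, 212, FL)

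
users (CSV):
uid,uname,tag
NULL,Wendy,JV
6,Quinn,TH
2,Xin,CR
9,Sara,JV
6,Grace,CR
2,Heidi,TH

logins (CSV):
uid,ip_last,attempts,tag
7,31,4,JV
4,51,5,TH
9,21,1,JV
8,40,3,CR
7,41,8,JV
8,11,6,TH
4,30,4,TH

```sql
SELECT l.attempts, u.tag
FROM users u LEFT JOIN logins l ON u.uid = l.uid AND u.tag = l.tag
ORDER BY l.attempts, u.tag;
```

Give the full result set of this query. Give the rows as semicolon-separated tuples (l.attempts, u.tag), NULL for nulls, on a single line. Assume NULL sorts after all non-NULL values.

LEFT JOIN keeps every row from `users`; unmatched rows get NULL for `logins`'s columns.
Matching on u.uid = l.uid AND u.tag = l.tag. A NULL in a compared column never satisfies the condition.
- uid=NULL, tag=JV: no l row matches, row kept with l columns NULL.
- uid=6, tag=TH: no l row matches, row kept with l columns NULL.
- uid=2, tag=CR: no l row matches, row kept with l columns NULL.
- uid=9, tag=JV: 1 matching l row(s), so 1 row(s) emitted.
- uid=6, tag=CR: no l row matches, row kept with l columns NULL.
- uid=2, tag=TH: no l row matches, row kept with l columns NULL.
After projecting and ordering:
l.attempts | u.tag
1 | JV
NULL | CR
NULL | CR
NULL | JV
NULL | TH
NULL | TH

(1, JV); (NULL, CR); (NULL, CR); (NULL, JV); (NULL, TH); (NULL, TH)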